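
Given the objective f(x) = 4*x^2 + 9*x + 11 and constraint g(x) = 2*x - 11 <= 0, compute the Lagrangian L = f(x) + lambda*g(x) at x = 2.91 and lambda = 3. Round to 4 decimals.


Step 1: Evaluate f(x).
f(2.91) = 4*2.91^2 + 9*2.91 + 11 = 71.0624
Step 2: Evaluate g(x).
g(2.91) = 2*2.91 - 11 = -5.18
Step 3: Compute Lagrangian.
L = 71.0624 + 3*-5.18 = 55.5224


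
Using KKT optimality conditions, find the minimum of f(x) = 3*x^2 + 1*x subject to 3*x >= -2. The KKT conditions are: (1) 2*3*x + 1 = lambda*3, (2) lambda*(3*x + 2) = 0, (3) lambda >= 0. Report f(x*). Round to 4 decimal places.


Step 1: Try lambda = 0 (constraint inactive).
Stationarity: 2*3*x + 1 = 0
x* = -1/(2*3) = -1/6 = -0.1667 (rounded; the exact value -1/6 is used below)
Check constraint: 3*-0.1667 = -0.5001 >= -2 -- satisfied.
Step 2: Compute optimal value.
f(x*) = 3*(-1/6)^2 + 1*(-1/6) = -0.0833


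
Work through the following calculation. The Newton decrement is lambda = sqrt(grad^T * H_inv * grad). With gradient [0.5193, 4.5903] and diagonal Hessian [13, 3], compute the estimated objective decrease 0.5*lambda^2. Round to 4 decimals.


Step 1: H is diagonal, so H^(-1) * g = [0.0399, 1.5301].
Step 2: g^T H^(-1) g = sum_i g_i^2 / H_ii
  = (0.5193)^2/13 + (4.5903)^2/3
  = 0.0207 + 7.0236 = 7.0444
Step 3: Objective decrease = 0.5 * g^T H^(-1) g = 3.5222


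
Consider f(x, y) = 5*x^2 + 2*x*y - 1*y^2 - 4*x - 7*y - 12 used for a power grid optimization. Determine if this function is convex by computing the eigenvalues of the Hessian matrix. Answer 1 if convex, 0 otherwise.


The Hessian of f(x,y) = 5*x^2 + 2*x*y - 1*y^2 - 4*x - 7*y - 12 is:
H = [[10, 2], [2, -2]]
Trace = 10 - 2 = 8
Determinant = 10*-2 - (2)^2 = -24
Discriminant = (8)^2 - 4*-24 = 160.0
Eigenvalues: lambda_1 = -2.3246, lambda_2 = 10.3246
The function is not convex.

0


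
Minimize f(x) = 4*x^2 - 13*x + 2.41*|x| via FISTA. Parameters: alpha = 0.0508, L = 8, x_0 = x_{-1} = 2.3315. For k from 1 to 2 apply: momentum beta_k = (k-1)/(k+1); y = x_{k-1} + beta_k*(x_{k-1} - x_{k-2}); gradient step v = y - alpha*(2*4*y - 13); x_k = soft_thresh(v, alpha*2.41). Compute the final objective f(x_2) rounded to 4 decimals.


FISTA on f(x) = 4*x^2 - 13*x + 2.41*|x|
L = 8, alpha = 0.0508
Iteration 1: beta = 0.0, y = 2.3315 + 0.0*(2.3315 - 2.3315) = 2.3315
  grad(y) = 5.652, v = y - alpha*grad = 2.0444
  prox(v) = soft_thresh(2.0444, 0.1224) = 1.922
Iteration 2: beta = 0.3333, y = 1.922 + 0.3333*(1.922 - 2.3315) = 1.7854
  grad(y) = 1.2835, v = y - alpha*grad = 1.7202
  prox(v) = soft_thresh(1.7202, 0.1224) = 1.5978
f(x_2) = 4*1.5978^2 - 13*1.5978 + 2.41*|1.5978| = -6.7088


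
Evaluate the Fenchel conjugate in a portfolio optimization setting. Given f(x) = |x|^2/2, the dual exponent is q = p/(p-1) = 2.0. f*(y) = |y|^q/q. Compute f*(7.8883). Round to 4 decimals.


The conjugate exponent q satisfies 1/p + 1/q = 1.
p = 2, so q = 2/(2 - 1) = 2.0
|y|^q = 7.8883^2.0 = 62.2253
f*(7.8883) = 62.2253 / 2.0 = 31.1126


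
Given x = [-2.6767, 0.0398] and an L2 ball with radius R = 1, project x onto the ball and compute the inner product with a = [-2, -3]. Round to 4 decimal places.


Step 1: Compute ||x|| (intermediates to 6 decimals).
||x|| = sqrt((-2.6767)^2 + 0.0398^2) = 2.676996
Step 2: Project.
Since ||x|| > R, scale = R/||x|| = 1/2.676996 = 0.373553, proj(x) = scale * x
proj(x) = [-0.999889, 0.014867]
Step 3: Dot product.
a^T * proj(x) = -2*(-0.999889) - 3*0.014867 = 1.9552


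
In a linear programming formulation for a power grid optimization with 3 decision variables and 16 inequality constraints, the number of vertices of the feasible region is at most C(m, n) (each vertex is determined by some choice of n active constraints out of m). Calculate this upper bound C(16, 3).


Each vertex corresponds to some choice of n active constraints out of m, so the number of vertices is at most C(m, n) = m! / (n!(m-n)!).
m = 16, n = 3
Numerator: 16 * 15 * 14
Denominator: 3! = 6
C(16, 3) = 560


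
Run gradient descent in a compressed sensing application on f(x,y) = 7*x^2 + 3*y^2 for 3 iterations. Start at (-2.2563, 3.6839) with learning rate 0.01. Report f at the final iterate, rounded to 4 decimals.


Gradient descent on f(x,y) = 7*x^2 + 3*y^2.
Starting point: (-2.2563, 3.6839), alpha = 0.01
Step 1: grad_x = 2*7*-2.2563 = -31.5882, grad_y = 2*3*3.6839 = 22.1034
  x_1 = -2.2563 - 0.01*-31.5882 = -1.9404
  y_1 = 3.6839 - 0.01*22.1034 = 3.4629
Step 2: grad_x = 2*7*-1.9404 = -27.1659, grad_y = 2*3*3.4629 = 20.7772
  x_2 = -1.9404 - 0.01*-27.1659 = -1.6688
  y_2 = 3.4629 - 0.01*20.7772 = 3.2551
Step 3: grad_x = 2*7*-1.6688 = -23.3626, grad_y = 2*3*3.2551 = 19.5306
  x_3 = -1.6688 - 0.01*-23.3626 = -1.4351
  y_3 = 3.2551 - 0.01*19.5306 = 3.0598
f(-1.4351, 3.0598) = 7*(-1.4351)^2 + 3*3.0598^2 = 42.5042


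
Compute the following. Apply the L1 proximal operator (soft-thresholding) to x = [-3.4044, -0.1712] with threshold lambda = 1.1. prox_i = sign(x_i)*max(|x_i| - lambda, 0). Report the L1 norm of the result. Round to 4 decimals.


Soft-thresholding with lambda = 1.1:
prox(-3.4044) = sign(-3.4044)*max(|-3.4044| - 1.1, 0) = -2.3044
prox(-0.1712) = sign(-0.1712)*max(|-0.1712| - 1.1, 0) = 0.0
prox(x) = [-2.3044, 0.0]
||prox(x)||_1 = 2.3044 + 0.0 = 2.3044


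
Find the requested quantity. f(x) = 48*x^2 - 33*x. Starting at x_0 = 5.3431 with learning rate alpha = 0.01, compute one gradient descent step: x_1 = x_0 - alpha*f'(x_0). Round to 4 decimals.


We compute the gradient at x_0 and apply the update.
f'(x) = 96*x - 33
f'(5.3431) = 96*5.3431 - 33 = 479.9376
x_1 = 5.3431 - 0.01*479.9376 = 0.5437


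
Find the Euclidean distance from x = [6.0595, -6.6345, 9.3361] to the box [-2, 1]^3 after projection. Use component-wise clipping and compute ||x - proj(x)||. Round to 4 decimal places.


Project each component onto [-2, 1].
clip(6.0595) = 1.0, clip(-6.6345) = -2.0, clip(9.3361) = 1.0
Projection = [1.0, -2.0, 1.0]
Squared diffs: [25.5985, 21.4786, 69.4906]
Distance = sqrt(116.5677) = 10.7967


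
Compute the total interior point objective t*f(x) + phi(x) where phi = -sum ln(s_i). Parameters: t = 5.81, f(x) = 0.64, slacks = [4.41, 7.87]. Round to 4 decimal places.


Step 1: Compute log-barrier.
ln values: [1.4839, 2.0631]
phi = -(1.4839 + 2.0631) = -3.5469
Step 2: Compute augmented objective.
t*f(x) = 5.81*0.64 = 3.7184
Total = 3.7184 - 3.5469 = 0.1715


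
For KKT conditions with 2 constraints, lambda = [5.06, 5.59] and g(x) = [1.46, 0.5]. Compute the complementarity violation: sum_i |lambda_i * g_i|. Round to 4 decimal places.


KKT complementary slackness check:
lambda_1 * g_1 = 5.06 * 1.46 = 7.3876
lambda_2 * g_2 = 5.59 * 0.5 = 2.795
Total violation = 7.3876 + 2.795 = 10.1826


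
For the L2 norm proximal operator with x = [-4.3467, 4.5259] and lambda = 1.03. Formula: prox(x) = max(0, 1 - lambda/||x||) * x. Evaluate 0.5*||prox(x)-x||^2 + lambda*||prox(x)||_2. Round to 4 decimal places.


Step 1: Compute ||x||.
||x|| = 6.2752
Step 2: Compute scaling factor.
scale = max(0, 1 - 1.03/6.2752) = 0.8359
Step 3: prox(x) = [-3.6332, 3.783]
||prox(x)|| = 5.2452
Step 4: Proximal objective.
0.5*||prox-x||^2 = 0.5305
lambda*||prox|| = 5.4026
Total = 5.933


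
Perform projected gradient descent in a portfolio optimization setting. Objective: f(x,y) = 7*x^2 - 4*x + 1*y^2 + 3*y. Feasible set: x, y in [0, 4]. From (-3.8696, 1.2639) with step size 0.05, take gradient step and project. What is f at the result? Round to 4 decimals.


Step 1: Compute gradient at (-3.8696, 1.2639).
grad_x = 2*7*-3.8696 - 4 = -58.1744
grad_y = 2*1*1.2639 + 3 = 5.5278
Step 2: Gradient step.
x_raw = -3.8696 - 0.05*-58.1744 = -0.9609
y_raw = 1.2639 - 0.05*5.5278 = 0.9875
Step 3: Project onto [0, 4].
x_proj = clip(-0.9609) = 0.0
y_proj = clip(0.9875) = 0.9875
Step 4: Evaluate f.
f(0.0, 0.9875) = 3.9377


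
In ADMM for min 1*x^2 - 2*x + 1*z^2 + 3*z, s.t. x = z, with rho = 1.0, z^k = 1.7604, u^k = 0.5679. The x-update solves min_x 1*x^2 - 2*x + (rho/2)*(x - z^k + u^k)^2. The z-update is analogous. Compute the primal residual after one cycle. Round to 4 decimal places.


ADMM iteration with rho = 1.0, z^k = 1.7604, u^k = 0.5679
Step 1: x-update.
Minimize 1*x^2 - 2*x + (1.0/2)*(x - 1.7604 + 0.5679)^2
FOC: (2*1 + 1.0)*x = 2 + 1.0*(1.7604 - 0.5679)
x^{k+1} = 1.0642
Step 2: z-update.
Minimize 1*z^2 + 3*z + (1.0/2)*(1.0642 - z + 0.5679)^2
FOC: (2*1 + 1.0)*z = -3 + 1.0*(1.0642 + 0.5679)
z^{k+1} = -0.456
Step 3: u-update.
u^{k+1} = 0.5679 + 1.0642 + 0.456 = 2.088
Step 4: Primal residual = |1.0642 + 0.456| = 1.5201


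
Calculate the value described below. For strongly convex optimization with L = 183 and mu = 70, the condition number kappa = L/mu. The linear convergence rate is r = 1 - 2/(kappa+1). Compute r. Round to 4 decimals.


Step 1: Compute the condition number.
kappa = L/mu = 183/70 = 2.6143
Step 2: Compute the convergence rate.
r = 1 - 2/(kappa + 1) = 1 - 2*mu/(L + mu) = (L - mu)/(L + mu) = 113/253 = 0.4466


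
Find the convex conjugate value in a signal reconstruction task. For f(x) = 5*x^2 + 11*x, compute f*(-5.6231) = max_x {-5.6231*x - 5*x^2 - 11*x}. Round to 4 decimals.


f*(y) = sup_x {y*x - a*x^2 - b*x} = sup_x {(y-b)*x - a*x^2}
FOC: (y - b) - 2a*x = 0 => x* = (y - b)/(2a)
x* = (-5.6231 - 11)/(2*5) = -1.6623
f*(-5.6231) = (y-b)^2/(4a) = (-5.6231 - 11)^2/(4*5)
= 276.3275/20 = 13.8164


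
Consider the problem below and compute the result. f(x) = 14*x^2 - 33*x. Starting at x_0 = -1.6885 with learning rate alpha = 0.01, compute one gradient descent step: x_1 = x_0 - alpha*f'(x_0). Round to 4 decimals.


We compute the gradient at x_0 and apply the update.
f'(x) = 28*x - 33
f'(-1.6885) = 28*-1.6885 - 33 = -80.278
x_1 = -1.6885 - 0.01*-80.278 = -0.8857


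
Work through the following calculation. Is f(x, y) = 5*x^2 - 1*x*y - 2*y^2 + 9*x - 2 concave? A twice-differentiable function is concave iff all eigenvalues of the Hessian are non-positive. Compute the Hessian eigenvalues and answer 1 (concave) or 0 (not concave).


The Hessian of f(x,y) = 5*x^2 - 1*x*y - 2*y^2 + 9*x - 2 is:
H = [[10, -1], [-1, -4]]
Trace = 10 - 4 = 6
Determinant = 10*-4 - (-1)^2 = -41
Discriminant = (6)^2 - 4*-41 = 200.0
Eigenvalues: lambda_1 = -4.0711, lambda_2 = 10.0711
The function is not concave.

0


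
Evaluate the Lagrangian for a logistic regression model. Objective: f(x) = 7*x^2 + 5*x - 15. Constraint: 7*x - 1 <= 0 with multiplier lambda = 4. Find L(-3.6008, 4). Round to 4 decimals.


Step 1: Evaluate f(x).
f(-3.6008) = 7*(-3.6008)^2 + 5*(-3.6008) - 15 = 57.7563
Step 2: Evaluate g(x).
g(-3.6008) = 7*-3.6008 - 1 = -26.2056
Step 3: Compute Lagrangian.
L = 57.7563 + 4*-26.2056 = -47.0661


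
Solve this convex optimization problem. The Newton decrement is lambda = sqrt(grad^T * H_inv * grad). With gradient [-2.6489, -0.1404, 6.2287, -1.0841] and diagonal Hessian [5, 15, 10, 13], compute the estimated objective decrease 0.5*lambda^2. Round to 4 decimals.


Step 1: H is diagonal, so H^(-1) * g = [-0.5298, -0.0094, 0.6229, -0.0834].
Step 2: g^T H^(-1) g = sum_i g_i^2 / H_ii
  = (-2.6489)^2/5 + (-0.1404)^2/15 + (6.2287)^2/10 + (-1.0841)^2/13
  = 1.4033 + 0.0013 + 3.8797 + 0.0904 = 5.3747
Step 3: Objective decrease = 0.5 * g^T H^(-1) g = 2.6874


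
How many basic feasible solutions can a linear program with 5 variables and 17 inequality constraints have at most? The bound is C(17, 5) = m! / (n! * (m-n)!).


Each vertex corresponds to some choice of n active constraints out of m, so the number of vertices is at most C(m, n) = m! / (n!(m-n)!).
m = 17, n = 5
Numerator: 17 * 16 * 15 * 14 * 13
Denominator: 5! = 120
C(17, 5) = 6188


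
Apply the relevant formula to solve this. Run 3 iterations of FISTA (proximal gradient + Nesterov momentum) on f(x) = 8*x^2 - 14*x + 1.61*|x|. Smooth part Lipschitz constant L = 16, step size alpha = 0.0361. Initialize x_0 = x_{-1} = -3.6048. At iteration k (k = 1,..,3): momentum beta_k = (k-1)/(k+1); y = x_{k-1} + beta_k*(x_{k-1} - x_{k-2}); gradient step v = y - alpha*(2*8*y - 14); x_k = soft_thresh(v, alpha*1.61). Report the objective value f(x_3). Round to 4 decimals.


FISTA on f(x) = 8*x^2 - 14*x + 1.61*|x|
L = 16, alpha = 0.0361
Iteration 1: beta = 0.0, y = -3.6048 + 0.0*(-3.6048 + 3.6048) = -3.6048
  grad(y) = -71.6768, v = y - alpha*grad = -1.0173
  prox(v) = soft_thresh(-1.0173, 0.0581) = -0.9591
Iteration 2: beta = 0.3333, y = -0.9591 + 0.3333*(-0.9591 + 3.6048) = -0.0773
  grad(y) = -15.2362, v = y - alpha*grad = 0.4728
  prox(v) = soft_thresh(0.4728, 0.0581) = 0.4146
Iteration 3: beta = 0.5, y = 0.4146 + 0.5*(0.4146 + 0.9591) = 1.1015
  grad(y) = 3.6246, v = y - alpha*grad = 0.9707
  prox(v) = soft_thresh(0.9707, 0.0581) = 0.9126
f(x_3) = 8*0.9126^2 - 14*0.9126 + 1.61*|0.9126| = -4.6445


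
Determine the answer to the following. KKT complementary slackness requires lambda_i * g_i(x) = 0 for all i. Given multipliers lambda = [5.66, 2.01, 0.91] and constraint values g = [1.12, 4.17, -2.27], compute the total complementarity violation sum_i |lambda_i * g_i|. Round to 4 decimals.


KKT complementary slackness check:
lambda_1 * g_1 = 5.66 * 1.12 = 6.3392
lambda_2 * g_2 = 2.01 * 4.17 = 8.3817
lambda_3 * g_3 = 0.91 * -2.27 = -2.0657
Total violation = 6.3392 + 8.3817 + 2.0657 = 16.7866


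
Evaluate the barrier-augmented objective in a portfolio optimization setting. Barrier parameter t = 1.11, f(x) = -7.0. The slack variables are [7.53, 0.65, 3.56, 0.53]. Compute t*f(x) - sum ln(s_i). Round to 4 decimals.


Step 1: Compute log-barrier.
ln values: [2.0189, -0.4308, 1.2698, -0.6349]
phi = -(2.0189 - 0.4308 + 1.2698 - 0.6349) = -2.223
Step 2: Compute augmented objective.
t*f(x) = 1.11*-7.0 = -7.77
Total = -7.77 - 2.223 = -9.993


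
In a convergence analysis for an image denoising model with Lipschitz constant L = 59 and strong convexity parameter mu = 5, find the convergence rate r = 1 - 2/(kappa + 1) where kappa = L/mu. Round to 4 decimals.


Step 1: Compute the condition number.
kappa = L/mu = 59/5 = 11.8
Step 2: Compute the convergence rate.
r = 1 - 2/(kappa + 1) = 1 - 2*mu/(L + mu) = (L - mu)/(L + mu) = 54/64 = 0.8438


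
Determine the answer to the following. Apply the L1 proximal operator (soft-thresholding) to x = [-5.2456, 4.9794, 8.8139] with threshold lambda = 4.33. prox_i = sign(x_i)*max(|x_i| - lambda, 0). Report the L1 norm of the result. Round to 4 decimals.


Soft-thresholding with lambda = 4.33:
prox(-5.2456) = sign(-5.2456)*max(|-5.2456| - 4.33, 0) = -0.9156
prox(4.9794) = sign(4.9794)*max(|4.9794| - 4.33, 0) = 0.6494
prox(8.8139) = sign(8.8139)*max(|8.8139| - 4.33, 0) = 4.4839
prox(x) = [-0.9156, 0.6494, 4.4839]
||prox(x)||_1 = 0.9156 + 0.6494 + 4.4839 = 6.0489


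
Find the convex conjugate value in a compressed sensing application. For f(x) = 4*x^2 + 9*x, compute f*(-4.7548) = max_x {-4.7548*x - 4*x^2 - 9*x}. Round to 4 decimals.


f*(y) = sup_x {y*x - a*x^2 - b*x} = sup_x {(y-b)*x - a*x^2}
FOC: (y - b) - 2a*x = 0 => x* = (y - b)/(2a)
x* = (-4.7548 - 9)/(2*4) = -1.7194
f*(-4.7548) = (y-b)^2/(4a) = (-4.7548 - 9)^2/(4*4)
= 189.1945/16 = 11.8247


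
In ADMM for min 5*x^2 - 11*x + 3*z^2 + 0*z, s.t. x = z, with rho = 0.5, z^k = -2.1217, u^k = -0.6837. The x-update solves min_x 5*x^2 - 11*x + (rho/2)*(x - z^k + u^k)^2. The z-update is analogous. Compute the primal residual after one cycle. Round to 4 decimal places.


ADMM iteration with rho = 0.5, z^k = -2.1217, u^k = -0.6837
Step 1: x-update.
Minimize 5*x^2 - 11*x + (0.5/2)*(x + 2.1217 - 0.6837)^2
FOC: (2*5 + 0.5)*x = 11 + 0.5*(-2.1217 + 0.6837)
x^{k+1} = 0.9791
Step 2: z-update.
Minimize 3*z^2 + 0*z + (0.5/2)*(0.9791 - z - 0.6837)^2
FOC: (2*3 + 0.5)*z = 0 + 0.5*(0.9791 - 0.6837)
z^{k+1} = 0.0227
Step 3: u-update.
u^{k+1} = -0.6837 + 0.9791 - 0.0227 = 0.2727
Step 4: Primal residual = |0.9791 - 0.0227| = 0.9564


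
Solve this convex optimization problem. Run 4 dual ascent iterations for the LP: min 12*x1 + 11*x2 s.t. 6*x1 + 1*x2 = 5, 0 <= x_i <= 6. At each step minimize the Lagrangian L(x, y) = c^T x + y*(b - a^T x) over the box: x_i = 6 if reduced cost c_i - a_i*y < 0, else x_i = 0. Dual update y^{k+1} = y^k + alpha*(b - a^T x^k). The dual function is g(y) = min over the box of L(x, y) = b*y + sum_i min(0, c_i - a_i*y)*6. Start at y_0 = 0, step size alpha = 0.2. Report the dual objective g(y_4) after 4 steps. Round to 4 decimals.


Dual ascent for LP: min 12*x1 + 11*x2, 6*x1 + 1*x2 = 5, 0 <= x_i <= 6
Step 1: y^k = 0.0, reduced costs: (12.0, 11.0)
  x^k = (0.0, 0.0), subgradient = b - a^T x = 5.0
  y^{k+1} = 0.0 + 0.2*5.0 = 1.0
Step 2: y^k = 1.0, reduced costs: (6.0, 10.0)
  x^k = (0.0, 0.0), subgradient = b - a^T x = 5.0
  y^{k+1} = 1.0 + 0.2*5.0 = 2.0
Step 3: y^k = 2.0, reduced costs: (0.0, 9.0)
  x^k = (0.0, 0.0), subgradient = b - a^T x = 5.0
  y^{k+1} = 2.0 + 0.2*5.0 = 3.0
Step 4: y^k = 3.0, reduced costs: (-6.0, 8.0)
  x^k = (6.0, 0.0), subgradient = b - a^T x = -31.0
  y^{k+1} = 3.0 + 0.2*-31.0 = -3.2
Dual objective at y_4 = -3.2: reduced costs (31.2, 14.2), box minimizer x = (0.0, 0.0)
g(y_4) = b*y + (c1 - a1*y)*x1 + (c2 - a2*y)*x2 = 5*(-3.2) + 31.2*0.0 + 14.2*0.0 = -16.0 + 0.0 + 0.0 = -16.0


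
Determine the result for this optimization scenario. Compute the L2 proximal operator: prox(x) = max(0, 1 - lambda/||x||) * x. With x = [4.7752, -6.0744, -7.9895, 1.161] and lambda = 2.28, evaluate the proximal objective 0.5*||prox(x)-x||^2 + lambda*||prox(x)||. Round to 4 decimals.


Step 1: Compute ||x||.
||x|| = 11.175
Step 2: Compute scaling factor.
scale = max(0, 1 - 2.28/11.175) = 0.796
Step 3: prox(x) = [3.8009, -4.8351, -6.3594, 0.9241]
||prox(x)|| = 8.895
Step 4: Proximal objective.
0.5*||prox-x||^2 = 2.5992
lambda*||prox|| = 20.2806
Total = 22.8798


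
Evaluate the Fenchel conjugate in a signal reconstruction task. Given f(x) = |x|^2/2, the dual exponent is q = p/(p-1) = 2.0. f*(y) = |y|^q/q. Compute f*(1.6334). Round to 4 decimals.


The conjugate exponent q satisfies 1/p + 1/q = 1.
p = 2, so q = 2/(2 - 1) = 2.0
|y|^q = 1.6334^2.0 = 2.668
f*(1.6334) = 2.668 / 2.0 = 1.334


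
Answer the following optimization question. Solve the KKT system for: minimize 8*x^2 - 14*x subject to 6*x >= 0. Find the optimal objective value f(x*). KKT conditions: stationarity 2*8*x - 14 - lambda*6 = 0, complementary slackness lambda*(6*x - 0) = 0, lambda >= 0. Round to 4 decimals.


Step 1: Try lambda = 0 (constraint inactive).
Stationarity: 2*8*x - 14 = 0
x* = 14/(2*8) = 0.875
Check constraint: 6*0.875 = 5.25 >= 0 -- satisfied.
Step 2: Compute optimal value.
f(x*) = 8*0.875^2 - 14*0.875 = -6.125


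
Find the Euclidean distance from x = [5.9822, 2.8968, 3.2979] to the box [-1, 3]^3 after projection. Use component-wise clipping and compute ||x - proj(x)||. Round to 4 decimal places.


Project each component onto [-1, 3].
clip(5.9822) = 3.0, clip(2.8968) = 2.8968, clip(3.2979) = 3.0
Projection = [3.0, 2.8968, 3.0]
Squared diffs: [8.8935, 0.0, 0.0887]
Distance = sqrt(8.9822) = 2.997


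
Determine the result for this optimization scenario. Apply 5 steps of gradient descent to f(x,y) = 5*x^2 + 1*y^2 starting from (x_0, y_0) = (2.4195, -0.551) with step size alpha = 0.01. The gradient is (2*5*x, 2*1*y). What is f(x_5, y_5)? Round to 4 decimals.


Gradient descent on f(x,y) = 5*x^2 + 1*y^2.
Starting point: (2.4195, -0.551), alpha = 0.01
Step 1: grad_x = 2*5*2.4195 = 24.195, grad_y = 2*1*-0.551 = -1.102
  x_1 = 2.4195 - 0.01*24.195 = 2.1776
  y_1 = -0.551 - 0.01*-1.102 = -0.54
Step 2: grad_x = 2*5*2.1776 = 21.7755, grad_y = 2*1*-0.54 = -1.08
  x_2 = 2.1776 - 0.01*21.7755 = 1.9598
  y_2 = -0.54 - 0.01*-1.08 = -0.5292
Step 3: grad_x = 2*5*1.9598 = 19.598, grad_y = 2*1*-0.5292 = -1.0584
  x_3 = 1.9598 - 0.01*19.598 = 1.7638
  y_3 = -0.5292 - 0.01*-1.0584 = -0.5186
Step 4: grad_x = 2*5*1.7638 = 17.6382, grad_y = 2*1*-0.5186 = -1.0372
  x_4 = 1.7638 - 0.01*17.6382 = 1.5874
  y_4 = -0.5186 - 0.01*-1.0372 = -0.5082
Step 5: grad_x = 2*5*1.5874 = 15.8743, grad_y = 2*1*-0.5082 = -1.0164
  x_5 = 1.5874 - 0.01*15.8743 = 1.4287
  y_5 = -0.5082 - 0.01*-1.0164 = -0.4981
f(1.4287, -0.4981) = 5*1.4287^2 + 1*(-0.4981)^2 = 10.4538


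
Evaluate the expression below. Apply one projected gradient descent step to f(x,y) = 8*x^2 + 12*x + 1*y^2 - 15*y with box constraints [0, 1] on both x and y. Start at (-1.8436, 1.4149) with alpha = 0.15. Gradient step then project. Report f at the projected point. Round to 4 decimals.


Step 1: Compute gradient at (-1.8436, 1.4149).
grad_x = 2*8*-1.8436 + 12 = -17.4976
grad_y = 2*1*1.4149 - 15 = -12.1702
Step 2: Gradient step.
x_raw = -1.8436 - 0.15*-17.4976 = 0.781
y_raw = 1.4149 - 0.15*-12.1702 = 3.2404
Step 3: Project onto [0, 1].
x_proj = clip(0.781) = 0.781
y_proj = clip(3.2404) = 1.0
Step 4: Evaluate f.
f(0.781, 1.0) = 0.2527


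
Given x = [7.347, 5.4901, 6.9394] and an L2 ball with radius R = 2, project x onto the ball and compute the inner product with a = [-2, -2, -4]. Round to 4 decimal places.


Step 1: Compute ||x|| (intermediates to 6 decimals).
||x|| = sqrt(7.347^2 + 5.4901^2 + 6.9394^2) = 11.501082
Step 2: Project.
Since ||x|| > R, scale = R/||x|| = 2/11.501082 = 0.173897, proj(x) = scale * x
proj(x) = [1.277621, 0.954712, 1.206741]
Step 3: Dot product.
a^T * proj(x) = -2*1.277621 - 2*0.954712 - 4*1.206741 = -9.2916


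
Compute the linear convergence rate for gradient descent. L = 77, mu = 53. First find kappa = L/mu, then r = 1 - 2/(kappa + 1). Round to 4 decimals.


Step 1: Compute the condition number.
kappa = L/mu = 77/53 = 1.4528
Step 2: Compute the convergence rate.
r = 1 - 2/(kappa + 1) = 1 - 2*mu/(L + mu) = (L - mu)/(L + mu) = 24/130 = 0.1846


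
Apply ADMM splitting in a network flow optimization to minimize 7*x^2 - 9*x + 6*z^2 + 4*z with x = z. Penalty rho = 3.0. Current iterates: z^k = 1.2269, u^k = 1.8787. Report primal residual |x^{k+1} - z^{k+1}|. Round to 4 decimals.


ADMM iteration with rho = 3.0, z^k = 1.2269, u^k = 1.8787
Step 1: x-update.
Minimize 7*x^2 - 9*x + (3.0/2)*(x - 1.2269 + 1.8787)^2
FOC: (2*7 + 3.0)*x = 9 + 3.0*(1.2269 - 1.8787)
x^{k+1} = 0.4144
Step 2: z-update.
Minimize 6*z^2 + 4*z + (3.0/2)*(0.4144 - z + 1.8787)^2
FOC: (2*6 + 3.0)*z = -4 + 3.0*(0.4144 + 1.8787)
z^{k+1} = 0.192
Step 3: u-update.
u^{k+1} = 1.8787 + 0.4144 - 0.192 = 2.1011
Step 4: Primal residual = |0.4144 - 0.192| = 0.2224


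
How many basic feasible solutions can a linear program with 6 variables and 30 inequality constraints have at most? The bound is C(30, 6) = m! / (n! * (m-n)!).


Each vertex corresponds to some choice of n active constraints out of m, so the number of vertices is at most C(m, n) = m! / (n!(m-n)!).
m = 30, n = 6
Numerator: 30 * 29 * 28 * 27 * 26 * 25
Denominator: 6! = 720
C(30, 6) = 593775


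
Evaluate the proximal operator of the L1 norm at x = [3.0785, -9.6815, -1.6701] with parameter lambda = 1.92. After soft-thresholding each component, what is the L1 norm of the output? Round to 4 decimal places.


Soft-thresholding with lambda = 1.92:
prox(3.0785) = sign(3.0785)*max(|3.0785| - 1.92, 0) = 1.1585
prox(-9.6815) = sign(-9.6815)*max(|-9.6815| - 1.92, 0) = -7.7615
prox(-1.6701) = sign(-1.6701)*max(|-1.6701| - 1.92, 0) = 0.0
prox(x) = [1.1585, -7.7615, 0.0]
||prox(x)||_1 = 1.1585 + 7.7615 + 0.0 = 8.92


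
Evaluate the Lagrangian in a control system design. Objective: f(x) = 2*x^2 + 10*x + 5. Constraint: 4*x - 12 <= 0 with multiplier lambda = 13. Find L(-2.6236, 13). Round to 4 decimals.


Step 1: Evaluate f(x).
f(-2.6236) = 2*(-2.6236)^2 + 10*(-2.6236) + 5 = -7.4694
Step 2: Evaluate g(x).
g(-2.6236) = 4*-2.6236 - 12 = -22.4944
Step 3: Compute Lagrangian.
L = -7.4694 + 13*-22.4944 = -299.8966


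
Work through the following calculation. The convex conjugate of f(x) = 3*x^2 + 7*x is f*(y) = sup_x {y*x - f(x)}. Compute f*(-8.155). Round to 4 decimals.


f*(y) = sup_x {y*x - a*x^2 - b*x} = sup_x {(y-b)*x - a*x^2}
FOC: (y - b) - 2a*x = 0 => x* = (y - b)/(2a)
x* = (-8.155 - 7)/(2*3) = -2.5258
f*(-8.155) = (y-b)^2/(4a) = (-8.155 - 7)^2/(4*3)
= 229.674/12 = 19.1395


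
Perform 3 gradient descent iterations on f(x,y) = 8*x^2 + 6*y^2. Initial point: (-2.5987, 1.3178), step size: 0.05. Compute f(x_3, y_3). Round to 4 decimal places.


Gradient descent on f(x,y) = 8*x^2 + 6*y^2.
Starting point: (-2.5987, 1.3178), alpha = 0.05
Step 1: grad_x = 2*8*-2.5987 = -41.5792, grad_y = 2*6*1.3178 = 15.8136
  x_1 = -2.5987 - 0.05*-41.5792 = -0.5197
  y_1 = 1.3178 - 0.05*15.8136 = 0.5271
Step 2: grad_x = 2*8*-0.5197 = -8.3158, grad_y = 2*6*0.5271 = 6.3254
  x_2 = -0.5197 - 0.05*-8.3158 = -0.1039
  y_2 = 0.5271 - 0.05*6.3254 = 0.2108
Step 3: grad_x = 2*8*-0.1039 = -1.6632, grad_y = 2*6*0.2108 = 2.5302
  x_3 = -0.1039 - 0.05*-1.6632 = -0.0208
  y_3 = 0.2108 - 0.05*2.5302 = 0.0843
f(-0.0208, 0.0843) = 8*(-0.0208)^2 + 6*0.0843^2 = 0.0461


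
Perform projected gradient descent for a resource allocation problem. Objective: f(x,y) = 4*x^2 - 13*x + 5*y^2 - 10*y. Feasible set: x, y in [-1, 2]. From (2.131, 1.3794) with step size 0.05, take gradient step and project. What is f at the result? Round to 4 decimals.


Step 1: Compute gradient at (2.131, 1.3794).
grad_x = 2*4*2.131 - 13 = 4.048
grad_y = 2*5*1.3794 - 10 = 3.794
Step 2: Gradient step.
x_raw = 2.131 - 0.05*4.048 = 1.9286
y_raw = 1.3794 - 0.05*3.794 = 1.1897
Step 3: Project onto [-1, 2].
x_proj = clip(1.9286) = 1.9286
y_proj = clip(1.1897) = 1.1897
Step 4: Evaluate f.
f(1.9286, 1.1897) = -15.0139


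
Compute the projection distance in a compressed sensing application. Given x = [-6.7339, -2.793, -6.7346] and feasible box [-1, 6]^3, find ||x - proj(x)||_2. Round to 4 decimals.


Project each component onto [-1, 6].
clip(-6.7339) = -1.0, clip(-2.793) = -1.0, clip(-6.7346) = -1.0
Projection = [-1.0, -1.0, -1.0]
Squared diffs: [32.8776, 3.2148, 32.8856]
Distance = sqrt(68.978) = 8.3053


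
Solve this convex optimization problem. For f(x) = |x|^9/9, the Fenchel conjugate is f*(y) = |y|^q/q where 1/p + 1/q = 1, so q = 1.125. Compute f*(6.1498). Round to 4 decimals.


The conjugate exponent q satisfies 1/p + 1/q = 1.
p = 9, so q = 9/(9 - 1) = 1.125
|y|^q = 6.1498^1.125 = 7.7174
f*(6.1498) = 7.7174 / 1.125 = 6.8599


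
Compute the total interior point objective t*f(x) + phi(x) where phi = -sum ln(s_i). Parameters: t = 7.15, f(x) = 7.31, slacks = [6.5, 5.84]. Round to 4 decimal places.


Step 1: Compute log-barrier.
ln values: [1.8718, 1.7647]
phi = -(1.8718 + 1.7647) = -3.6365
Step 2: Compute augmented objective.
t*f(x) = 7.15*7.31 = 52.2665
Total = 52.2665 - 3.6365 = 48.63


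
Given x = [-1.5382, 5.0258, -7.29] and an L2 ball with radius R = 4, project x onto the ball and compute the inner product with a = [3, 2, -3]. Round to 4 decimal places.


Step 1: Compute ||x|| (intermediates to 6 decimals).
||x|| = sqrt((-1.5382)^2 + 5.0258^2 + (-7.29)^2) = 8.987148
Step 2: Project.
Since ||x|| > R, scale = R/||x|| = 4/8.987148 = 0.44508, proj(x) = scale * x
proj(x) = [-0.684622, 2.236883, -3.244633]
Step 3: Dot product.
a^T * proj(x) = 3*(-0.684622) + 2*2.236883 - 3*(-3.244633) = 12.1538


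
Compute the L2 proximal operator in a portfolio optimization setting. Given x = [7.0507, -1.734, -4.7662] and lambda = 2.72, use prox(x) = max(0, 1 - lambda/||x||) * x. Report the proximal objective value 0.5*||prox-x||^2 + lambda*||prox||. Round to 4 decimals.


Step 1: Compute ||x||.
||x|| = 8.6854
Step 2: Compute scaling factor.
scale = max(0, 1 - 2.72/8.6854) = 0.6868
Step 3: prox(x) = [4.8426, -1.191, -3.2736]
||prox(x)|| = 5.9654
Step 4: Proximal objective.
0.5*||prox-x||^2 = 3.6992
lambda*||prox|| = 16.2259
Total = 19.925


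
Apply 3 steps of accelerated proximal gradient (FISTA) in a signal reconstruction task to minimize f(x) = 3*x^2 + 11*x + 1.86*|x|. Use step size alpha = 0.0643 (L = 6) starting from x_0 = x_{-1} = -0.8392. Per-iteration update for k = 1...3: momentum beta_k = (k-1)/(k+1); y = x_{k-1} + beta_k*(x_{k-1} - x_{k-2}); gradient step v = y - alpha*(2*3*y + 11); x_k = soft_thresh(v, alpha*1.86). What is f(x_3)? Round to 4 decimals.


FISTA on f(x) = 3*x^2 + 11*x + 1.86*|x|
L = 6, alpha = 0.0643
Iteration 1: beta = 0.0, y = -0.8392 + 0.0*(-0.8392 + 0.8392) = -0.8392
  grad(y) = 5.9648, v = y - alpha*grad = -1.2227
  prox(v) = soft_thresh(-1.2227, 0.1196) = -1.1031
Iteration 2: beta = 0.3333, y = -1.1031 + 0.3333*(-1.1031 + 0.8392) = -1.1911
  grad(y) = 3.8533, v = y - alpha*grad = -1.4389
  prox(v) = soft_thresh(-1.4389, 0.1196) = -1.3193
Iteration 3: beta = 0.5, y = -1.3193 + 0.5*(-1.3193 + 1.1031) = -1.4274
  grad(y) = 2.4358, v = y - alpha*grad = -1.584
  prox(v) = soft_thresh(-1.584, 0.1196) = -1.4644
f(x_3) = 3*(-1.4644)^2 + 11*(-1.4644) + 1.86*|-1.4644| = -6.9512


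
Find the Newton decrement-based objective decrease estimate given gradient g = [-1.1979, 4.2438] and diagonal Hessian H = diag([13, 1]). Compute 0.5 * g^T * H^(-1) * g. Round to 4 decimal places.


Step 1: H is diagonal, so H^(-1) * g = [-0.0921, 4.2438].
Step 2: g^T H^(-1) g = sum_i g_i^2 / H_ii
  = (-1.1979)^2/13 + (4.2438)^2/1
  = 0.1104 + 18.0098 = 18.1202
Step 3: Objective decrease = 0.5 * g^T H^(-1) g = 9.0601


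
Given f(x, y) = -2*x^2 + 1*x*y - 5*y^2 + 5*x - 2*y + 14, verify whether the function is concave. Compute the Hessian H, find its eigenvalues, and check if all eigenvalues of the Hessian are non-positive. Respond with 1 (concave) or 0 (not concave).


The Hessian of f(x,y) = -2*x^2 + 1*x*y - 5*y^2 + 5*x - 2*y + 14 is:
H = [[-4, 1], [1, -10]]
Trace = -4 - 10 = -14
Determinant = -4*-10 - (1)^2 = 39
Discriminant = (-14)^2 - 4*39 = 40.0
Eigenvalues: lambda_1 = -10.1623, lambda_2 = -3.8377
The function is concave.

1


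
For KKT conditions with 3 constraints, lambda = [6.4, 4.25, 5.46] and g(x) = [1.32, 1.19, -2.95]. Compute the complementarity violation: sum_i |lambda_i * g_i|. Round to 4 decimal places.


KKT complementary slackness check:
lambda_1 * g_1 = 6.4 * 1.32 = 8.448
lambda_2 * g_2 = 4.25 * 1.19 = 5.0575
lambda_3 * g_3 = 5.46 * -2.95 = -16.107
Total violation = 8.448 + 5.0575 + 16.107 = 29.6125


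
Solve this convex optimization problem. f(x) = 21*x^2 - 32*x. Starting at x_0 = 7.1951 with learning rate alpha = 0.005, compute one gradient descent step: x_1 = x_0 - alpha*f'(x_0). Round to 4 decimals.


We compute the gradient at x_0 and apply the update.
f'(x) = 42*x - 32
f'(7.1951) = 42*7.1951 - 32 = 270.1942
x_1 = 7.1951 - 0.005*270.1942 = 5.8441


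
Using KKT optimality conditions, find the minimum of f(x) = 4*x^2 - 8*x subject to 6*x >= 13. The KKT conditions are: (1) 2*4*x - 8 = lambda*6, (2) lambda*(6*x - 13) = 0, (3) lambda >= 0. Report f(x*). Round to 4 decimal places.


Step 1: Try lambda = 0 (constraint inactive).
x_unc = 8/(2*4) = 1.0
Check: 6*1.0 = 6.0 < 13 -- violated!
Step 2: Constraint must be active: 6*x = 13
x* = 13/6 = 2.1667 (rounded; the exact value 13/6 is used below)
lambda = (2*4*(13/6) - 8)/6 = 1.5556
Step 3: Compute optimal value.
f(x*) = 4*(13/6)^2 - 8*(13/6) = 1.4444


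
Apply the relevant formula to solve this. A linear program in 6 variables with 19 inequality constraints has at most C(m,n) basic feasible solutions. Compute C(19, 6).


Each vertex corresponds to some choice of n active constraints out of m, so the number of vertices is at most C(m, n) = m! / (n!(m-n)!).
m = 19, n = 6
Numerator: 19 * 18 * 17 * 16 * 15 * 14
Denominator: 6! = 720
C(19, 6) = 27132


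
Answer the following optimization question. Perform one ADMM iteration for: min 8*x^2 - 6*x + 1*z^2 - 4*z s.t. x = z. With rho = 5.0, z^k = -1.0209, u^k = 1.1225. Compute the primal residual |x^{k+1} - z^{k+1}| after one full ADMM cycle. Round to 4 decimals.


ADMM iteration with rho = 5.0, z^k = -1.0209, u^k = 1.1225
Step 1: x-update.
Minimize 8*x^2 - 6*x + (5.0/2)*(x + 1.0209 + 1.1225)^2
FOC: (2*8 + 5.0)*x = 6 + 5.0*(-1.0209 - 1.1225)
x^{k+1} = -0.2246
Step 2: z-update.
Minimize 1*z^2 - 4*z + (5.0/2)*(-0.2246 - z + 1.1225)^2
FOC: (2*1 + 5.0)*z = 4 + 5.0*(-0.2246 + 1.1225)
z^{k+1} = 1.2128
Step 3: u-update.
u^{k+1} = 1.1225 - 0.2246 - 1.2128 = -0.3149
Step 4: Primal residual = |-0.2246 - 1.2128| = 1.4374


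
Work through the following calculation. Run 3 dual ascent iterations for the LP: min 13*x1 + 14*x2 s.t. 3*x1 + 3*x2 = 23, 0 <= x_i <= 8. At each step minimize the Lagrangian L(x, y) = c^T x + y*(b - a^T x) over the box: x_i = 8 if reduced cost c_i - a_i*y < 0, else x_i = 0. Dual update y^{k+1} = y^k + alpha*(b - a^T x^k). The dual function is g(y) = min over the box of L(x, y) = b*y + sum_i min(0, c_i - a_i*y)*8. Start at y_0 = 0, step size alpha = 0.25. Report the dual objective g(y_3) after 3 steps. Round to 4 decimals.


Dual ascent for LP: min 13*x1 + 14*x2, 3*x1 + 3*x2 = 23, 0 <= x_i <= 8
Step 1: y^k = 0.0, reduced costs: (13.0, 14.0)
  x^k = (0.0, 0.0), subgradient = b - a^T x = 23.0
  y^{k+1} = 0.0 + 0.25*23.0 = 5.75
Step 2: y^k = 5.75, reduced costs: (-4.25, -3.25)
  x^k = (8.0, 8.0), subgradient = b - a^T x = -25.0
  y^{k+1} = 5.75 + 0.25*-25.0 = -0.5
Step 3: y^k = -0.5, reduced costs: (14.5, 15.5)
  x^k = (0.0, 0.0), subgradient = b - a^T x = 23.0
  y^{k+1} = -0.5 + 0.25*23.0 = 5.25
Dual objective at y_3 = 5.25: reduced costs (-2.75, -1.75), box minimizer x = (8.0, 8.0)
g(y_3) = b*y + (c1 - a1*y)*x1 + (c2 - a2*y)*x2 = 23*5.25 + (-2.75)*8.0 + (-1.75)*8.0 = 120.75 - 22.0 - 14.0 = 84.75


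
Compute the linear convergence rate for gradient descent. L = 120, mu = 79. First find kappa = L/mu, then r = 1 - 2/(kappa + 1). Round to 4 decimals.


Step 1: Compute the condition number.
kappa = L/mu = 120/79 = 1.519
Step 2: Compute the convergence rate.
r = 1 - 2/(kappa + 1) = 1 - 2*mu/(L + mu) = (L - mu)/(L + mu) = 41/199 = 0.206


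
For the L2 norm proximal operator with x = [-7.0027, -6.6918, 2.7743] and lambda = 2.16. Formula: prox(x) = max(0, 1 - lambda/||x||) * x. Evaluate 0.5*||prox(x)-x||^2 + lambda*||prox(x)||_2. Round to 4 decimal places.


Step 1: Compute ||x||.
||x|| = 10.0755
Step 2: Compute scaling factor.
scale = max(0, 1 - 2.16/10.0755) = 0.7856
Step 3: prox(x) = [-5.5014, -5.2572, 2.1795]
||prox(x)|| = 7.9155
Step 4: Proximal objective.
0.5*||prox-x||^2 = 2.3328
lambda*||prox|| = 17.0975
Total = 19.4302


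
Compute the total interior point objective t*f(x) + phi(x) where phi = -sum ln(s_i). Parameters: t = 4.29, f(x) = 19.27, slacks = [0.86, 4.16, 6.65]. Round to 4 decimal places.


Step 1: Compute log-barrier.
ln values: [-0.1508, 1.4255, 1.8946]
phi = -(-0.1508 + 1.4255 + 1.8946) = -3.1693
Step 2: Compute augmented objective.
t*f(x) = 4.29*19.27 = 82.6683
Total = 82.6683 - 3.1693 = 79.499


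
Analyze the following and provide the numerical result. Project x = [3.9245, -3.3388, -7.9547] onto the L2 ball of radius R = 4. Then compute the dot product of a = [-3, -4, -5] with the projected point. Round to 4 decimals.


Step 1: Compute ||x|| (intermediates to 6 decimals).
||x|| = sqrt(3.9245^2 + (-3.3388)^2 + (-7.9547)^2) = 9.477686
Step 2: Project.
Since ||x|| > R, scale = R/||x|| = 4/9.477686 = 0.422044, proj(x) = scale * x
proj(x) = [1.656312, -1.409121, -3.357233]
Step 3: Dot product.
a^T * proj(x) = -3*1.656312 - 4*(-1.409121) - 5*(-3.357233) = 17.4537


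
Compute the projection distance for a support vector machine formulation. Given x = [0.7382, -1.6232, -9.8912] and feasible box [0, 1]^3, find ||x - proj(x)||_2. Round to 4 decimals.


Project each component onto [0, 1].
clip(0.7382) = 0.7382, clip(-1.6232) = 0.0, clip(-9.8912) = 0.0
Projection = [0.7382, 0.0, 0.0]
Squared diffs: [0.0, 2.6348, 97.8358]
Distance = sqrt(100.4706) = 10.0235


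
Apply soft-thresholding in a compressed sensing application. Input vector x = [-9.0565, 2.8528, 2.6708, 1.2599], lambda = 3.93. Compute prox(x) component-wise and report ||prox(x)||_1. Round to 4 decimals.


Soft-thresholding with lambda = 3.93:
prox(-9.0565) = sign(-9.0565)*max(|-9.0565| - 3.93, 0) = -5.1265
prox(2.8528) = sign(2.8528)*max(|2.8528| - 3.93, 0) = 0.0
prox(2.6708) = sign(2.6708)*max(|2.6708| - 3.93, 0) = 0.0
prox(1.2599) = sign(1.2599)*max(|1.2599| - 3.93, 0) = 0.0
prox(x) = [-5.1265, 0.0, 0.0, 0.0]
||prox(x)||_1 = 5.1265 + 0.0 + 0.0 + 0.0 = 5.1265


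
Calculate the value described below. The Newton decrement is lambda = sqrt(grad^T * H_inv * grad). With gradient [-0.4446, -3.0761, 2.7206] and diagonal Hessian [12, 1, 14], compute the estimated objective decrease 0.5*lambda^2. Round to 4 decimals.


Step 1: H is diagonal, so H^(-1) * g = [-0.0371, -3.0761, 0.1943].
Step 2: g^T H^(-1) g = sum_i g_i^2 / H_ii
  = (-0.4446)^2/12 + (-3.0761)^2/1 + (2.7206)^2/14
  = 0.0165 + 9.4624 + 0.5287 = 10.0076
Step 3: Objective decrease = 0.5 * g^T H^(-1) g = 5.0038


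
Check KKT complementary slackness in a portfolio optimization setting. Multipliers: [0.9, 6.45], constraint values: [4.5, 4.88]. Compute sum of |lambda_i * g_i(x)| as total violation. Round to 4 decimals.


KKT complementary slackness check:
lambda_1 * g_1 = 0.9 * 4.5 = 4.05
lambda_2 * g_2 = 6.45 * 4.88 = 31.476
Total violation = 4.05 + 31.476 = 35.526


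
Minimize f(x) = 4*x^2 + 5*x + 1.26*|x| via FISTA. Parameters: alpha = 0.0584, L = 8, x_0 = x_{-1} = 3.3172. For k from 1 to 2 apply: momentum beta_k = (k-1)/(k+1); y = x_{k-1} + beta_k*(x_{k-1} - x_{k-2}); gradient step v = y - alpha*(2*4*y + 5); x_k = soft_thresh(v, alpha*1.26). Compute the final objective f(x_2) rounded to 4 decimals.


FISTA on f(x) = 4*x^2 + 5*x + 1.26*|x|
L = 8, alpha = 0.0584
Iteration 1: beta = 0.0, y = 3.3172 + 0.0*(3.3172 - 3.3172) = 3.3172
  grad(y) = 31.5376, v = y - alpha*grad = 1.4754
  prox(v) = soft_thresh(1.4754, 0.0736) = 1.4018
Iteration 2: beta = 0.3333, y = 1.4018 + 0.3333*(1.4018 - 3.3172) = 0.7634
  grad(y) = 11.1069, v = y - alpha*grad = 0.1147
  prox(v) = soft_thresh(0.1147, 0.0736) = 0.0411
f(x_2) = 4*0.0411^2 + 5*0.0411 + 1.26*|0.0411| = 0.2643


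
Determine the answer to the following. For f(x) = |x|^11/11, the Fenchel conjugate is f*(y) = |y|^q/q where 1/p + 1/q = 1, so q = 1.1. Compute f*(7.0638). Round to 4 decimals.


The conjugate exponent q satisfies 1/p + 1/q = 1.
p = 11, so q = 11/(11 - 1) = 1.1
|y|^q = 7.0638^1.1 = 8.589
f*(7.0638) = 8.589 / 1.1 = 7.8082


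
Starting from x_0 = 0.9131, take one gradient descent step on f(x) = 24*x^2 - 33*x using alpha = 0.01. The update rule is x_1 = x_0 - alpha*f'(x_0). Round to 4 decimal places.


We compute the gradient at x_0 and apply the update.
f'(x) = 48*x - 33
f'(0.9131) = 48*0.9131 - 33 = 10.8288
x_1 = 0.9131 - 0.01*10.8288 = 0.8048


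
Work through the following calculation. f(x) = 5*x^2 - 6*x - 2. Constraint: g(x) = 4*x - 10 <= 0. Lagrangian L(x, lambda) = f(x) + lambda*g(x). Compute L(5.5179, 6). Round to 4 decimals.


Step 1: Evaluate f(x).
f(5.5179) = 5*5.5179^2 - 6*5.5179 - 2 = 117.1287
Step 2: Evaluate g(x).
g(5.5179) = 4*5.5179 - 10 = 12.0716
Step 3: Compute Lagrangian.
L = 117.1287 + 6*12.0716 = 189.5583


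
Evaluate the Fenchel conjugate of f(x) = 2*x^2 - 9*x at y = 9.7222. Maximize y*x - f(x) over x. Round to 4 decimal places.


f*(y) = sup_x {y*x - a*x^2 - b*x} = sup_x {(y-b)*x - a*x^2}
FOC: (y - b) - 2a*x = 0 => x* = (y - b)/(2a)
x* = (9.7222 + 9)/(2*2) = 4.6806
f*(9.7222) = (y-b)^2/(4a) = (9.7222 + 9)^2/(4*2)
= 350.5208/8 = 43.8151


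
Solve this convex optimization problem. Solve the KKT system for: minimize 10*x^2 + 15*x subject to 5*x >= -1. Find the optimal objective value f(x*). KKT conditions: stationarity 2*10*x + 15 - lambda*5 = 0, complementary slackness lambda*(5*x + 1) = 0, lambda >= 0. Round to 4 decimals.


Step 1: Try lambda = 0 (constraint inactive).
x_unc = -15/(2*10) = -0.75
Check: 5*-0.75 = -3.75 < -1 -- violated!
Step 2: Constraint must be active: 5*x = -1
x* = -1/5 = -0.2
lambda = (2*10*(-0.2) + 15)/5 = 2.2
Step 3: Compute optimal value.
f(x*) = 10*(-0.2)^2 + 15*(-0.2) = -2.6


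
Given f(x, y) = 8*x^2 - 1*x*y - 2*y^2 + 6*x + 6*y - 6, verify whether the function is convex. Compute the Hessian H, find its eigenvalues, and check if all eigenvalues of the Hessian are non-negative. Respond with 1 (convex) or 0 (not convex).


The Hessian of f(x,y) = 8*x^2 - 1*x*y - 2*y^2 + 6*x + 6*y - 6 is:
H = [[16, -1], [-1, -4]]
Trace = 16 - 4 = 12
Determinant = 16*-4 - (-1)^2 = -65
Discriminant = (12)^2 - 4*-65 = 404.0
Eigenvalues: lambda_1 = -4.0499, lambda_2 = 16.0499
The function is not convex.

0
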